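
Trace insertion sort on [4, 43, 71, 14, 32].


Initial: [4, 43, 71, 14, 32]
Insert 43: [4, 43, 71, 14, 32]
Insert 71: [4, 43, 71, 14, 32]
Insert 14: [4, 14, 43, 71, 32]
Insert 32: [4, 14, 32, 43, 71]

Sorted: [4, 14, 32, 43, 71]


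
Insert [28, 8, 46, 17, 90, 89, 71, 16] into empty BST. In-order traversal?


Insert 28: root
Insert 8: L from 28
Insert 46: R from 28
Insert 17: L from 28 -> R from 8
Insert 90: R from 28 -> R from 46
Insert 89: R from 28 -> R from 46 -> L from 90
Insert 71: R from 28 -> R from 46 -> L from 90 -> L from 89
Insert 16: L from 28 -> R from 8 -> L from 17

In-order: [8, 16, 17, 28, 46, 71, 89, 90]


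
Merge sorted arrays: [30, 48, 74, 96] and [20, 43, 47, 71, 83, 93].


Take 20 from B
Take 30 from A
Take 43 from B
Take 47 from B
Take 48 from A
Take 71 from B
Take 74 from A
Take 83 from B
Take 93 from B

Merged: [20, 30, 43, 47, 48, 71, 74, 83, 93, 96]


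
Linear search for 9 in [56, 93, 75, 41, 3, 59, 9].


i=0: 56!=9
i=1: 93!=9
i=2: 75!=9
i=3: 41!=9
i=4: 3!=9
i=5: 59!=9
i=6: 9==9 found!

Found at 6, 7 comps


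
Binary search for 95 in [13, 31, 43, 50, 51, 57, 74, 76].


Step 1: lo=0, hi=7, mid=3, val=50
Step 2: lo=4, hi=7, mid=5, val=57
Step 3: lo=6, hi=7, mid=6, val=74
Step 4: lo=7, hi=7, mid=7, val=76

Not found


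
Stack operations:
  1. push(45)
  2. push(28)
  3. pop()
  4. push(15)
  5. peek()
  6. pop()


push(45) -> [45]
push(28) -> [45, 28]
pop()->28, [45]
push(15) -> [45, 15]
peek()->15
pop()->15, [45]

Final stack: [45]


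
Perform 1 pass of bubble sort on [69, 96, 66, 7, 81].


Initial: [69, 96, 66, 7, 81]
Pass 1: [69, 66, 7, 81, 96] (3 swaps)

After 1 pass: [69, 66, 7, 81, 96]


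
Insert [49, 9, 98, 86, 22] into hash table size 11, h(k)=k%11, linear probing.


Insert 49: h=5 -> slot 5
Insert 9: h=9 -> slot 9
Insert 98: h=10 -> slot 10
Insert 86: h=9, 2 probes -> slot 0
Insert 22: h=0, 1 probes -> slot 1

Table: [86, 22, None, None, None, 49, None, None, None, 9, 98]


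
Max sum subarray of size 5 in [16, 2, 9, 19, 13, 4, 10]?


[0:5]: 59
[1:6]: 47
[2:7]: 55

Max: 59 at [0:5]


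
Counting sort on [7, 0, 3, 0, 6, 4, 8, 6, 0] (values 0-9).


Input: [7, 0, 3, 0, 6, 4, 8, 6, 0]
Counts: [3, 0, 0, 1, 1, 0, 2, 1, 1, 0]

Sorted: [0, 0, 0, 3, 4, 6, 6, 7, 8]


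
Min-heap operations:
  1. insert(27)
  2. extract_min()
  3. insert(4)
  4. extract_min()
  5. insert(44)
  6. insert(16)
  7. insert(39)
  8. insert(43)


insert(27) -> [27]
extract_min()->27, []
insert(4) -> [4]
extract_min()->4, []
insert(44) -> [44]
insert(16) -> [16, 44]
insert(39) -> [16, 44, 39]
insert(43) -> [16, 43, 39, 44]

Final heap: [16, 43, 39, 44]


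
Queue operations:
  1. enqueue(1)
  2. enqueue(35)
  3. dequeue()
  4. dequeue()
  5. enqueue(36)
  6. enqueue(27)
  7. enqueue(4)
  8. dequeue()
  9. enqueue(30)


enqueue(1) -> [1]
enqueue(35) -> [1, 35]
dequeue()->1, [35]
dequeue()->35, []
enqueue(36) -> [36]
enqueue(27) -> [36, 27]
enqueue(4) -> [36, 27, 4]
dequeue()->36, [27, 4]
enqueue(30) -> [27, 4, 30]

Final queue: [27, 4, 30]


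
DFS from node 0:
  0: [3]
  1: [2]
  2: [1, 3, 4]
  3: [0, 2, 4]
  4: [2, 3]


Visit 0, push [3]
Visit 3, push [4, 2]
Visit 2, push [4, 1]
Visit 1, push []
Visit 4, push []

DFS order: [0, 3, 2, 1, 4]


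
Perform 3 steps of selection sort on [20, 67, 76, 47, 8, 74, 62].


Initial: [20, 67, 76, 47, 8, 74, 62]
Step 1: min=8 at 4
  Swap: [8, 67, 76, 47, 20, 74, 62]
Step 2: min=20 at 4
  Swap: [8, 20, 76, 47, 67, 74, 62]
Step 3: min=47 at 3
  Swap: [8, 20, 47, 76, 67, 74, 62]

After 3 steps: [8, 20, 47, 76, 67, 74, 62]


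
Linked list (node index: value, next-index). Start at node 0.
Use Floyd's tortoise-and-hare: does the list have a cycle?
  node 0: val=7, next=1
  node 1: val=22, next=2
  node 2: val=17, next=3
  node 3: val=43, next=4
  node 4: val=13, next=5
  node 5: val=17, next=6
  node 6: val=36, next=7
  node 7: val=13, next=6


Floyd's tortoise (slow, +1) and hare (fast, +2):
  init: slow=0, fast=0
  step 1: slow=1, fast=2
  step 2: slow=2, fast=4
  step 3: slow=3, fast=6
  step 4: slow=4, fast=6
  step 5: slow=5, fast=6
  step 6: slow=6, fast=6
  slow == fast at node 6: cycle detected

Cycle: yes


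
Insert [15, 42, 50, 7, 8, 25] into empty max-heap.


Insert 15: [15]
Insert 42: [42, 15]
Insert 50: [50, 15, 42]
Insert 7: [50, 15, 42, 7]
Insert 8: [50, 15, 42, 7, 8]
Insert 25: [50, 15, 42, 7, 8, 25]

Final heap: [50, 15, 42, 7, 8, 25]


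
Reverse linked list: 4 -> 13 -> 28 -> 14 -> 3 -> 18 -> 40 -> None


Step 1: curr=4, set curr.next=prev(None) | reversed so far: 4
Step 2: curr=13, set curr.next=prev(4) | reversed so far: 13 -> 4
Step 3: curr=28, set curr.next=prev(13) | reversed so far: 28 -> 13 -> 4
Step 4: curr=14, set curr.next=prev(28) | reversed so far: 14 -> 28 -> 13 -> 4
Step 5: curr=3, set curr.next=prev(14) | reversed so far: 3 -> 14 -> 28 -> 13 -> 4
Step 6: curr=18, set curr.next=prev(3) | reversed so far: 18 -> 3 -> 14 -> 28 -> 13 -> 4
Step 7: curr=40, set curr.next=prev(18) | reversed so far: 40 -> 18 -> 3 -> 14 -> 28 -> 13 -> 4

40 -> 18 -> 3 -> 14 -> 28 -> 13 -> 4 -> None


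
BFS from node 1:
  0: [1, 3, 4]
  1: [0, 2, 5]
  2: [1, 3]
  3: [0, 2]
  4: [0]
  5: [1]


Visit 1, enqueue [0, 2, 5]
Visit 0, enqueue [3, 4]
Visit 2, enqueue []
Visit 5, enqueue []
Visit 3, enqueue []
Visit 4, enqueue []

BFS order: [1, 0, 2, 5, 3, 4]


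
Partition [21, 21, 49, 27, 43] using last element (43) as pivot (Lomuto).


Pivot: 43
  21 <= 43: advance i (no swap)
  21 <= 43: advance i (no swap)
  27 <= 43: swap -> [21, 21, 27, 49, 43]
Place pivot at 3: [21, 21, 27, 43, 49]

Partitioned: [21, 21, 27, 43, 49]


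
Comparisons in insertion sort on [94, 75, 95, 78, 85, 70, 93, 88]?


Algorithm: insertion sort
Input: [94, 75, 95, 78, 85, 70, 93, 88]
Sorted: [70, 75, 78, 85, 88, 93, 94, 95]

20


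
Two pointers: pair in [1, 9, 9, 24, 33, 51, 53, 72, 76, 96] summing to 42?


lo=0(1)+hi=9(96)=97
lo=0(1)+hi=8(76)=77
lo=0(1)+hi=7(72)=73
lo=0(1)+hi=6(53)=54
lo=0(1)+hi=5(51)=52
lo=0(1)+hi=4(33)=34
lo=1(9)+hi=4(33)=42

Yes: 9+33=42


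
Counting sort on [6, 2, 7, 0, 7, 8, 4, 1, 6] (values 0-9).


Input: [6, 2, 7, 0, 7, 8, 4, 1, 6]
Counts: [1, 1, 1, 0, 1, 0, 2, 2, 1, 0]

Sorted: [0, 1, 2, 4, 6, 6, 7, 7, 8]


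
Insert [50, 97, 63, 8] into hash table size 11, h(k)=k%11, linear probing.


Insert 50: h=6 -> slot 6
Insert 97: h=9 -> slot 9
Insert 63: h=8 -> slot 8
Insert 8: h=8, 2 probes -> slot 10

Table: [None, None, None, None, None, None, 50, None, 63, 97, 8]


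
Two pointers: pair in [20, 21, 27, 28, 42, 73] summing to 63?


lo=0(20)+hi=5(73)=93
lo=0(20)+hi=4(42)=62
lo=1(21)+hi=4(42)=63

Yes: 21+42=63


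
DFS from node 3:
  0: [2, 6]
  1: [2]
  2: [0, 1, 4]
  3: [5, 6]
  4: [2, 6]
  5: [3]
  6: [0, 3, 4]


Visit 3, push [6, 5]
Visit 5, push []
Visit 6, push [4, 0]
Visit 0, push [2]
Visit 2, push [4, 1]
Visit 1, push []
Visit 4, push []

DFS order: [3, 5, 6, 0, 2, 1, 4]


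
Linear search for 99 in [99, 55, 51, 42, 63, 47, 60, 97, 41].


i=0: 99==99 found!

Found at 0, 1 comps


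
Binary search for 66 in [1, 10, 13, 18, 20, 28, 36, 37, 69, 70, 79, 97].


Step 1: lo=0, hi=11, mid=5, val=28
Step 2: lo=6, hi=11, mid=8, val=69
Step 3: lo=6, hi=7, mid=6, val=36
Step 4: lo=7, hi=7, mid=7, val=37

Not found


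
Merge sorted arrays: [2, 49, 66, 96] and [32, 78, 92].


Take 2 from A
Take 32 from B
Take 49 from A
Take 66 from A
Take 78 from B
Take 92 from B

Merged: [2, 32, 49, 66, 78, 92, 96]


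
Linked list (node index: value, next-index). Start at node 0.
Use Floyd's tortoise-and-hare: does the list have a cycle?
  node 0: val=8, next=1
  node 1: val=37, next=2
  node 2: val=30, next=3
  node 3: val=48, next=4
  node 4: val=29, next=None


Floyd's tortoise (slow, +1) and hare (fast, +2):
  init: slow=0, fast=0
  step 1: slow=1, fast=2
  step 2: slow=2, fast=4
  step 3: fast -> None, no cycle

Cycle: no


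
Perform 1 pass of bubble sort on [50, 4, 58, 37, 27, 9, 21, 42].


Initial: [50, 4, 58, 37, 27, 9, 21, 42]
Pass 1: [4, 50, 37, 27, 9, 21, 42, 58] (6 swaps)

After 1 pass: [4, 50, 37, 27, 9, 21, 42, 58]


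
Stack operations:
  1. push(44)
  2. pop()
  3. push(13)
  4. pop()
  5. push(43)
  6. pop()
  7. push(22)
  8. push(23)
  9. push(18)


push(44) -> [44]
pop()->44, []
push(13) -> [13]
pop()->13, []
push(43) -> [43]
pop()->43, []
push(22) -> [22]
push(23) -> [22, 23]
push(18) -> [22, 23, 18]

Final stack: [22, 23, 18]


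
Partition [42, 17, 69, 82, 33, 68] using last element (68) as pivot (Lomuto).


Pivot: 68
  42 <= 68: advance i (no swap)
  17 <= 68: advance i (no swap)
  33 <= 68: swap -> [42, 17, 33, 82, 69, 68]
Place pivot at 3: [42, 17, 33, 68, 69, 82]

Partitioned: [42, 17, 33, 68, 69, 82]


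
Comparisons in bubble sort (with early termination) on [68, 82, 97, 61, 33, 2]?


Algorithm: bubble sort (with early termination)
Input: [68, 82, 97, 61, 33, 2]
Sorted: [2, 33, 61, 68, 82, 97]

15


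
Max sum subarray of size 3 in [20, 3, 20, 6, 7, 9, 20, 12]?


[0:3]: 43
[1:4]: 29
[2:5]: 33
[3:6]: 22
[4:7]: 36
[5:8]: 41

Max: 43 at [0:3]


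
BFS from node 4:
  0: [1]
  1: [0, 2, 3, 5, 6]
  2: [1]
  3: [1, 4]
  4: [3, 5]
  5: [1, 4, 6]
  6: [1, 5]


Visit 4, enqueue [3, 5]
Visit 3, enqueue [1]
Visit 5, enqueue [6]
Visit 1, enqueue [0, 2]
Visit 6, enqueue []
Visit 0, enqueue []
Visit 2, enqueue []

BFS order: [4, 3, 5, 1, 6, 0, 2]


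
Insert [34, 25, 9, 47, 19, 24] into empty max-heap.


Insert 34: [34]
Insert 25: [34, 25]
Insert 9: [34, 25, 9]
Insert 47: [47, 34, 9, 25]
Insert 19: [47, 34, 9, 25, 19]
Insert 24: [47, 34, 24, 25, 19, 9]

Final heap: [47, 34, 24, 25, 19, 9]


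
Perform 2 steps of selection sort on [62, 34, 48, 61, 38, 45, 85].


Initial: [62, 34, 48, 61, 38, 45, 85]
Step 1: min=34 at 1
  Swap: [34, 62, 48, 61, 38, 45, 85]
Step 2: min=38 at 4
  Swap: [34, 38, 48, 61, 62, 45, 85]

After 2 steps: [34, 38, 48, 61, 62, 45, 85]


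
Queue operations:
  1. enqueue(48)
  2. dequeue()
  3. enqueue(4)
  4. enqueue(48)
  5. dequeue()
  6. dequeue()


enqueue(48) -> [48]
dequeue()->48, []
enqueue(4) -> [4]
enqueue(48) -> [4, 48]
dequeue()->4, [48]
dequeue()->48, []

Final queue: []


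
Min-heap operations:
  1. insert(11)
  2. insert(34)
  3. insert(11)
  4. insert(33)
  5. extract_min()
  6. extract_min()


insert(11) -> [11]
insert(34) -> [11, 34]
insert(11) -> [11, 34, 11]
insert(33) -> [11, 33, 11, 34]
extract_min()->11, [11, 33, 34]
extract_min()->11, [33, 34]

Final heap: [33, 34]


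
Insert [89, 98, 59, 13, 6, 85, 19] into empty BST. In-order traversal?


Insert 89: root
Insert 98: R from 89
Insert 59: L from 89
Insert 13: L from 89 -> L from 59
Insert 6: L from 89 -> L from 59 -> L from 13
Insert 85: L from 89 -> R from 59
Insert 19: L from 89 -> L from 59 -> R from 13

In-order: [6, 13, 19, 59, 85, 89, 98]


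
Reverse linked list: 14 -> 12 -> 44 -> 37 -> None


Step 1: curr=14, set curr.next=prev(None) | reversed so far: 14
Step 2: curr=12, set curr.next=prev(14) | reversed so far: 12 -> 14
Step 3: curr=44, set curr.next=prev(12) | reversed so far: 44 -> 12 -> 14
Step 4: curr=37, set curr.next=prev(44) | reversed so far: 37 -> 44 -> 12 -> 14

37 -> 44 -> 12 -> 14 -> None


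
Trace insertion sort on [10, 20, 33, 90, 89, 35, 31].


Initial: [10, 20, 33, 90, 89, 35, 31]
Insert 20: [10, 20, 33, 90, 89, 35, 31]
Insert 33: [10, 20, 33, 90, 89, 35, 31]
Insert 90: [10, 20, 33, 90, 89, 35, 31]
Insert 89: [10, 20, 33, 89, 90, 35, 31]
Insert 35: [10, 20, 33, 35, 89, 90, 31]
Insert 31: [10, 20, 31, 33, 35, 89, 90]

Sorted: [10, 20, 31, 33, 35, 89, 90]


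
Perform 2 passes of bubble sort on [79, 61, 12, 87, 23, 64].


Initial: [79, 61, 12, 87, 23, 64]
Pass 1: [61, 12, 79, 23, 64, 87] (4 swaps)
Pass 2: [12, 61, 23, 64, 79, 87] (3 swaps)

After 2 passes: [12, 61, 23, 64, 79, 87]


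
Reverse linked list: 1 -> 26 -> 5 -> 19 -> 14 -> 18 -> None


Step 1: curr=1, set curr.next=prev(None) | reversed so far: 1
Step 2: curr=26, set curr.next=prev(1) | reversed so far: 26 -> 1
Step 3: curr=5, set curr.next=prev(26) | reversed so far: 5 -> 26 -> 1
Step 4: curr=19, set curr.next=prev(5) | reversed so far: 19 -> 5 -> 26 -> 1
Step 5: curr=14, set curr.next=prev(19) | reversed so far: 14 -> 19 -> 5 -> 26 -> 1
Step 6: curr=18, set curr.next=prev(14) | reversed so far: 18 -> 14 -> 19 -> 5 -> 26 -> 1

18 -> 14 -> 19 -> 5 -> 26 -> 1 -> None


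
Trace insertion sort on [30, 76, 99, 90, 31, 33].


Initial: [30, 76, 99, 90, 31, 33]
Insert 76: [30, 76, 99, 90, 31, 33]
Insert 99: [30, 76, 99, 90, 31, 33]
Insert 90: [30, 76, 90, 99, 31, 33]
Insert 31: [30, 31, 76, 90, 99, 33]
Insert 33: [30, 31, 33, 76, 90, 99]

Sorted: [30, 31, 33, 76, 90, 99]


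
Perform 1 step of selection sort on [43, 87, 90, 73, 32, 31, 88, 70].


Initial: [43, 87, 90, 73, 32, 31, 88, 70]
Step 1: min=31 at 5
  Swap: [31, 87, 90, 73, 32, 43, 88, 70]

After 1 step: [31, 87, 90, 73, 32, 43, 88, 70]


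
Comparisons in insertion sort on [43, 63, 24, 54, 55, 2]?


Algorithm: insertion sort
Input: [43, 63, 24, 54, 55, 2]
Sorted: [2, 24, 43, 54, 55, 63]

12


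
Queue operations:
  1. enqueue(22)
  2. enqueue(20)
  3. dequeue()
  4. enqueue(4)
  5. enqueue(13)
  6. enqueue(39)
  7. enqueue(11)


enqueue(22) -> [22]
enqueue(20) -> [22, 20]
dequeue()->22, [20]
enqueue(4) -> [20, 4]
enqueue(13) -> [20, 4, 13]
enqueue(39) -> [20, 4, 13, 39]
enqueue(11) -> [20, 4, 13, 39, 11]

Final queue: [20, 4, 13, 39, 11]


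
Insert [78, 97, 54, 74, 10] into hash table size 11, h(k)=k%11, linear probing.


Insert 78: h=1 -> slot 1
Insert 97: h=9 -> slot 9
Insert 54: h=10 -> slot 10
Insert 74: h=8 -> slot 8
Insert 10: h=10, 1 probes -> slot 0

Table: [10, 78, None, None, None, None, None, None, 74, 97, 54]


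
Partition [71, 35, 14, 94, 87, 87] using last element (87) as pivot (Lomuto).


Pivot: 87
  71 <= 87: advance i (no swap)
  35 <= 87: advance i (no swap)
  14 <= 87: advance i (no swap)
  87 <= 87: swap -> [71, 35, 14, 87, 94, 87]
Place pivot at 4: [71, 35, 14, 87, 87, 94]

Partitioned: [71, 35, 14, 87, 87, 94]


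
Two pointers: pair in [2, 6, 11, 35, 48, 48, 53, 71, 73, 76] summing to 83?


lo=0(2)+hi=9(76)=78
lo=1(6)+hi=9(76)=82
lo=2(11)+hi=9(76)=87
lo=2(11)+hi=8(73)=84
lo=2(11)+hi=7(71)=82
lo=3(35)+hi=7(71)=106
lo=3(35)+hi=6(53)=88
lo=3(35)+hi=5(48)=83

Yes: 35+48=83


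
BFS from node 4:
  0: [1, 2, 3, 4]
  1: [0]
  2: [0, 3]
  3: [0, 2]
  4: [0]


Visit 4, enqueue [0]
Visit 0, enqueue [1, 2, 3]
Visit 1, enqueue []
Visit 2, enqueue []
Visit 3, enqueue []

BFS order: [4, 0, 1, 2, 3]


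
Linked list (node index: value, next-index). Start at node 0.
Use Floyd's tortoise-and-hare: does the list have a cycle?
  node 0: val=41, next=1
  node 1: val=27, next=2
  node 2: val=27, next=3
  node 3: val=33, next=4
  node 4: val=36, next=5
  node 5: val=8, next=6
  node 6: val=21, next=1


Floyd's tortoise (slow, +1) and hare (fast, +2):
  init: slow=0, fast=0
  step 1: slow=1, fast=2
  step 2: slow=2, fast=4
  step 3: slow=3, fast=6
  step 4: slow=4, fast=2
  step 5: slow=5, fast=4
  step 6: slow=6, fast=6
  slow == fast at node 6: cycle detected

Cycle: yes


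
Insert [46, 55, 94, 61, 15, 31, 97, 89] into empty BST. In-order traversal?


Insert 46: root
Insert 55: R from 46
Insert 94: R from 46 -> R from 55
Insert 61: R from 46 -> R from 55 -> L from 94
Insert 15: L from 46
Insert 31: L from 46 -> R from 15
Insert 97: R from 46 -> R from 55 -> R from 94
Insert 89: R from 46 -> R from 55 -> L from 94 -> R from 61

In-order: [15, 31, 46, 55, 61, 89, 94, 97]


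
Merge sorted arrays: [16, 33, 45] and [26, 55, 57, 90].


Take 16 from A
Take 26 from B
Take 33 from A
Take 45 from A

Merged: [16, 26, 33, 45, 55, 57, 90]


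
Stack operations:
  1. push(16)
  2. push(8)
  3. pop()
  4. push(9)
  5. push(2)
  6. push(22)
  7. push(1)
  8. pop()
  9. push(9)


push(16) -> [16]
push(8) -> [16, 8]
pop()->8, [16]
push(9) -> [16, 9]
push(2) -> [16, 9, 2]
push(22) -> [16, 9, 2, 22]
push(1) -> [16, 9, 2, 22, 1]
pop()->1, [16, 9, 2, 22]
push(9) -> [16, 9, 2, 22, 9]

Final stack: [16, 9, 2, 22, 9]


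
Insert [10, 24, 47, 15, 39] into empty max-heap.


Insert 10: [10]
Insert 24: [24, 10]
Insert 47: [47, 10, 24]
Insert 15: [47, 15, 24, 10]
Insert 39: [47, 39, 24, 10, 15]

Final heap: [47, 39, 24, 10, 15]


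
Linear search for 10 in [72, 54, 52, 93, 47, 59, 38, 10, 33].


i=0: 72!=10
i=1: 54!=10
i=2: 52!=10
i=3: 93!=10
i=4: 47!=10
i=5: 59!=10
i=6: 38!=10
i=7: 10==10 found!

Found at 7, 8 comps


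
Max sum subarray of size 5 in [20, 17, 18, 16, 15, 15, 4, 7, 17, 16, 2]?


[0:5]: 86
[1:6]: 81
[2:7]: 68
[3:8]: 57
[4:9]: 58
[5:10]: 59
[6:11]: 46

Max: 86 at [0:5]


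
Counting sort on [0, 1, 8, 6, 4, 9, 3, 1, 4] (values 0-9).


Input: [0, 1, 8, 6, 4, 9, 3, 1, 4]
Counts: [1, 2, 0, 1, 2, 0, 1, 0, 1, 1]

Sorted: [0, 1, 1, 3, 4, 4, 6, 8, 9]


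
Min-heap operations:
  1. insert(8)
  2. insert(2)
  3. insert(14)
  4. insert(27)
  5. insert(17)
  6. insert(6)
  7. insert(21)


insert(8) -> [8]
insert(2) -> [2, 8]
insert(14) -> [2, 8, 14]
insert(27) -> [2, 8, 14, 27]
insert(17) -> [2, 8, 14, 27, 17]
insert(6) -> [2, 8, 6, 27, 17, 14]
insert(21) -> [2, 8, 6, 27, 17, 14, 21]

Final heap: [2, 8, 6, 27, 17, 14, 21]


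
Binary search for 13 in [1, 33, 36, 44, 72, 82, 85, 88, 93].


Step 1: lo=0, hi=8, mid=4, val=72
Step 2: lo=0, hi=3, mid=1, val=33
Step 3: lo=0, hi=0, mid=0, val=1

Not found


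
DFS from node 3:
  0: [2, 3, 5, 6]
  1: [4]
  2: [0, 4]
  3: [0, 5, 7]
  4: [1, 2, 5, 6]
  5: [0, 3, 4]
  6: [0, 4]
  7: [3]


Visit 3, push [7, 5, 0]
Visit 0, push [6, 5, 2]
Visit 2, push [4]
Visit 4, push [6, 5, 1]
Visit 1, push []
Visit 5, push []
Visit 6, push []
Visit 7, push []

DFS order: [3, 0, 2, 4, 1, 5, 6, 7]


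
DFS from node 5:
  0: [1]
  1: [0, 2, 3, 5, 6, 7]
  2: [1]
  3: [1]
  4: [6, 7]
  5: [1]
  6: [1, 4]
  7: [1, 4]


Visit 5, push [1]
Visit 1, push [7, 6, 3, 2, 0]
Visit 0, push []
Visit 2, push []
Visit 3, push []
Visit 6, push [4]
Visit 4, push [7]
Visit 7, push []

DFS order: [5, 1, 0, 2, 3, 6, 4, 7]


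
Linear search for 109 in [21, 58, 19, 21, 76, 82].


i=0: 21!=109
i=1: 58!=109
i=2: 19!=109
i=3: 21!=109
i=4: 76!=109
i=5: 82!=109

Not found, 6 comps


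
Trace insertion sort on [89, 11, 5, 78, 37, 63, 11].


Initial: [89, 11, 5, 78, 37, 63, 11]
Insert 11: [11, 89, 5, 78, 37, 63, 11]
Insert 5: [5, 11, 89, 78, 37, 63, 11]
Insert 78: [5, 11, 78, 89, 37, 63, 11]
Insert 37: [5, 11, 37, 78, 89, 63, 11]
Insert 63: [5, 11, 37, 63, 78, 89, 11]
Insert 11: [5, 11, 11, 37, 63, 78, 89]

Sorted: [5, 11, 11, 37, 63, 78, 89]


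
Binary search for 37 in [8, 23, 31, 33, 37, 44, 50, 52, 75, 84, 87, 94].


Step 1: lo=0, hi=11, mid=5, val=44
Step 2: lo=0, hi=4, mid=2, val=31
Step 3: lo=3, hi=4, mid=3, val=33
Step 4: lo=4, hi=4, mid=4, val=37

Found at index 4


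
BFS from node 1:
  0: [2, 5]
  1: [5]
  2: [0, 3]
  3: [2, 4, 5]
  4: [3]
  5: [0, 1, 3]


Visit 1, enqueue [5]
Visit 5, enqueue [0, 3]
Visit 0, enqueue [2]
Visit 3, enqueue [4]
Visit 2, enqueue []
Visit 4, enqueue []

BFS order: [1, 5, 0, 3, 2, 4]


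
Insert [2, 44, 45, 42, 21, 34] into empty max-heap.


Insert 2: [2]
Insert 44: [44, 2]
Insert 45: [45, 2, 44]
Insert 42: [45, 42, 44, 2]
Insert 21: [45, 42, 44, 2, 21]
Insert 34: [45, 42, 44, 2, 21, 34]

Final heap: [45, 42, 44, 2, 21, 34]


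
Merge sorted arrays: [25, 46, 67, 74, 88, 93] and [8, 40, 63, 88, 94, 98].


Take 8 from B
Take 25 from A
Take 40 from B
Take 46 from A
Take 63 from B
Take 67 from A
Take 74 from A
Take 88 from A
Take 88 from B
Take 93 from A

Merged: [8, 25, 40, 46, 63, 67, 74, 88, 88, 93, 94, 98]


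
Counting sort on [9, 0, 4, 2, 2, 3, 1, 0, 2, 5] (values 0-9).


Input: [9, 0, 4, 2, 2, 3, 1, 0, 2, 5]
Counts: [2, 1, 3, 1, 1, 1, 0, 0, 0, 1]

Sorted: [0, 0, 1, 2, 2, 2, 3, 4, 5, 9]


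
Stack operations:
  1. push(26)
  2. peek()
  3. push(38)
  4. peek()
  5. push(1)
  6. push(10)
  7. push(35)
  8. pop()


push(26) -> [26]
peek()->26
push(38) -> [26, 38]
peek()->38
push(1) -> [26, 38, 1]
push(10) -> [26, 38, 1, 10]
push(35) -> [26, 38, 1, 10, 35]
pop()->35, [26, 38, 1, 10]

Final stack: [26, 38, 1, 10]


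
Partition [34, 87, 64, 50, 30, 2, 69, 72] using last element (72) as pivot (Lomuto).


Pivot: 72
  34 <= 72: advance i (no swap)
  64 <= 72: swap -> [34, 64, 87, 50, 30, 2, 69, 72]
  50 <= 72: swap -> [34, 64, 50, 87, 30, 2, 69, 72]
  30 <= 72: swap -> [34, 64, 50, 30, 87, 2, 69, 72]
  2 <= 72: swap -> [34, 64, 50, 30, 2, 87, 69, 72]
  69 <= 72: swap -> [34, 64, 50, 30, 2, 69, 87, 72]
Place pivot at 6: [34, 64, 50, 30, 2, 69, 72, 87]

Partitioned: [34, 64, 50, 30, 2, 69, 72, 87]


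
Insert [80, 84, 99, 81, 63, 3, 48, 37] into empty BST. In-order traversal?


Insert 80: root
Insert 84: R from 80
Insert 99: R from 80 -> R from 84
Insert 81: R from 80 -> L from 84
Insert 63: L from 80
Insert 3: L from 80 -> L from 63
Insert 48: L from 80 -> L from 63 -> R from 3
Insert 37: L from 80 -> L from 63 -> R from 3 -> L from 48

In-order: [3, 37, 48, 63, 80, 81, 84, 99]


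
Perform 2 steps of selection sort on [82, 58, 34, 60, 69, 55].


Initial: [82, 58, 34, 60, 69, 55]
Step 1: min=34 at 2
  Swap: [34, 58, 82, 60, 69, 55]
Step 2: min=55 at 5
  Swap: [34, 55, 82, 60, 69, 58]

After 2 steps: [34, 55, 82, 60, 69, 58]


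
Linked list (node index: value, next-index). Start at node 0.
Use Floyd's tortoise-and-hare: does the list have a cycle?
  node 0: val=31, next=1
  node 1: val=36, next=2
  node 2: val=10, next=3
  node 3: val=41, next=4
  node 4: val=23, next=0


Floyd's tortoise (slow, +1) and hare (fast, +2):
  init: slow=0, fast=0
  step 1: slow=1, fast=2
  step 2: slow=2, fast=4
  step 3: slow=3, fast=1
  step 4: slow=4, fast=3
  step 5: slow=0, fast=0
  slow == fast at node 0: cycle detected

Cycle: yes


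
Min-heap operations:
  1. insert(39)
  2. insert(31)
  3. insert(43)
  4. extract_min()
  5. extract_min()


insert(39) -> [39]
insert(31) -> [31, 39]
insert(43) -> [31, 39, 43]
extract_min()->31, [39, 43]
extract_min()->39, [43]

Final heap: [43]


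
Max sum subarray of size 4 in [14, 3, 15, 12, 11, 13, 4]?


[0:4]: 44
[1:5]: 41
[2:6]: 51
[3:7]: 40

Max: 51 at [2:6]


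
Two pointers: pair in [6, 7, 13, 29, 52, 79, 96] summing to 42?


lo=0(6)+hi=6(96)=102
lo=0(6)+hi=5(79)=85
lo=0(6)+hi=4(52)=58
lo=0(6)+hi=3(29)=35
lo=1(7)+hi=3(29)=36
lo=2(13)+hi=3(29)=42

Yes: 13+29=42


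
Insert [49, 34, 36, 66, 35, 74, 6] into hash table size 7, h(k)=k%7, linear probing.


Insert 49: h=0 -> slot 0
Insert 34: h=6 -> slot 6
Insert 36: h=1 -> slot 1
Insert 66: h=3 -> slot 3
Insert 35: h=0, 2 probes -> slot 2
Insert 74: h=4 -> slot 4
Insert 6: h=6, 6 probes -> slot 5

Table: [49, 36, 35, 66, 74, 6, 34]


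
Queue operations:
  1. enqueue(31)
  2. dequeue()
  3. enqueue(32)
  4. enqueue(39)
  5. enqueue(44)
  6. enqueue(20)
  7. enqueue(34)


enqueue(31) -> [31]
dequeue()->31, []
enqueue(32) -> [32]
enqueue(39) -> [32, 39]
enqueue(44) -> [32, 39, 44]
enqueue(20) -> [32, 39, 44, 20]
enqueue(34) -> [32, 39, 44, 20, 34]

Final queue: [32, 39, 44, 20, 34]


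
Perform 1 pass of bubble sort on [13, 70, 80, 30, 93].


Initial: [13, 70, 80, 30, 93]
Pass 1: [13, 70, 30, 80, 93] (1 swaps)

After 1 pass: [13, 70, 30, 80, 93]


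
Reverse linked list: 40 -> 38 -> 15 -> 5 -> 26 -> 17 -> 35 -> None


Step 1: curr=40, set curr.next=prev(None) | reversed so far: 40
Step 2: curr=38, set curr.next=prev(40) | reversed so far: 38 -> 40
Step 3: curr=15, set curr.next=prev(38) | reversed so far: 15 -> 38 -> 40
Step 4: curr=5, set curr.next=prev(15) | reversed so far: 5 -> 15 -> 38 -> 40
Step 5: curr=26, set curr.next=prev(5) | reversed so far: 26 -> 5 -> 15 -> 38 -> 40
Step 6: curr=17, set curr.next=prev(26) | reversed so far: 17 -> 26 -> 5 -> 15 -> 38 -> 40
Step 7: curr=35, set curr.next=prev(17) | reversed so far: 35 -> 17 -> 26 -> 5 -> 15 -> 38 -> 40

35 -> 17 -> 26 -> 5 -> 15 -> 38 -> 40 -> None


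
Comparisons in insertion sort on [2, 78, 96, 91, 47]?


Algorithm: insertion sort
Input: [2, 78, 96, 91, 47]
Sorted: [2, 47, 78, 91, 96]

8


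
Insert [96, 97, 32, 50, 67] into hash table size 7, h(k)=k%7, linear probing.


Insert 96: h=5 -> slot 5
Insert 97: h=6 -> slot 6
Insert 32: h=4 -> slot 4
Insert 50: h=1 -> slot 1
Insert 67: h=4, 3 probes -> slot 0

Table: [67, 50, None, None, 32, 96, 97]


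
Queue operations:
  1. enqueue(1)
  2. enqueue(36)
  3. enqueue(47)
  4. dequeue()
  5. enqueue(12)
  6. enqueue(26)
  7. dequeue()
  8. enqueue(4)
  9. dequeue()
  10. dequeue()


enqueue(1) -> [1]
enqueue(36) -> [1, 36]
enqueue(47) -> [1, 36, 47]
dequeue()->1, [36, 47]
enqueue(12) -> [36, 47, 12]
enqueue(26) -> [36, 47, 12, 26]
dequeue()->36, [47, 12, 26]
enqueue(4) -> [47, 12, 26, 4]
dequeue()->47, [12, 26, 4]
dequeue()->12, [26, 4]

Final queue: [26, 4]


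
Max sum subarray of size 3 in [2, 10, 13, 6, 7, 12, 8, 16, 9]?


[0:3]: 25
[1:4]: 29
[2:5]: 26
[3:6]: 25
[4:7]: 27
[5:8]: 36
[6:9]: 33

Max: 36 at [5:8]


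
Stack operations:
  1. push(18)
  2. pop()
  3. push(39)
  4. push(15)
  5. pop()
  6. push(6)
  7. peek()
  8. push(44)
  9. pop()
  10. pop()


push(18) -> [18]
pop()->18, []
push(39) -> [39]
push(15) -> [39, 15]
pop()->15, [39]
push(6) -> [39, 6]
peek()->6
push(44) -> [39, 6, 44]
pop()->44, [39, 6]
pop()->6, [39]

Final stack: [39]


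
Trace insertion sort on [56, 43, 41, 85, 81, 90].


Initial: [56, 43, 41, 85, 81, 90]
Insert 43: [43, 56, 41, 85, 81, 90]
Insert 41: [41, 43, 56, 85, 81, 90]
Insert 85: [41, 43, 56, 85, 81, 90]
Insert 81: [41, 43, 56, 81, 85, 90]
Insert 90: [41, 43, 56, 81, 85, 90]

Sorted: [41, 43, 56, 81, 85, 90]


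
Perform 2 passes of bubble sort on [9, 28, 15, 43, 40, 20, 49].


Initial: [9, 28, 15, 43, 40, 20, 49]
Pass 1: [9, 15, 28, 40, 20, 43, 49] (3 swaps)
Pass 2: [9, 15, 28, 20, 40, 43, 49] (1 swaps)

After 2 passes: [9, 15, 28, 20, 40, 43, 49]


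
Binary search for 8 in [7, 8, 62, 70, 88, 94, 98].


Step 1: lo=0, hi=6, mid=3, val=70
Step 2: lo=0, hi=2, mid=1, val=8

Found at index 1


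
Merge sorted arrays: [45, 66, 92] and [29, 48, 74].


Take 29 from B
Take 45 from A
Take 48 from B
Take 66 from A
Take 74 from B

Merged: [29, 45, 48, 66, 74, 92]


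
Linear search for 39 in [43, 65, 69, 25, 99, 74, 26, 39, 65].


i=0: 43!=39
i=1: 65!=39
i=2: 69!=39
i=3: 25!=39
i=4: 99!=39
i=5: 74!=39
i=6: 26!=39
i=7: 39==39 found!

Found at 7, 8 comps


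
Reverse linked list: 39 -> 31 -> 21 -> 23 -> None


Step 1: curr=39, set curr.next=prev(None) | reversed so far: 39
Step 2: curr=31, set curr.next=prev(39) | reversed so far: 31 -> 39
Step 3: curr=21, set curr.next=prev(31) | reversed so far: 21 -> 31 -> 39
Step 4: curr=23, set curr.next=prev(21) | reversed so far: 23 -> 21 -> 31 -> 39

23 -> 21 -> 31 -> 39 -> None


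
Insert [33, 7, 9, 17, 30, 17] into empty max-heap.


Insert 33: [33]
Insert 7: [33, 7]
Insert 9: [33, 7, 9]
Insert 17: [33, 17, 9, 7]
Insert 30: [33, 30, 9, 7, 17]
Insert 17: [33, 30, 17, 7, 17, 9]

Final heap: [33, 30, 17, 7, 17, 9]


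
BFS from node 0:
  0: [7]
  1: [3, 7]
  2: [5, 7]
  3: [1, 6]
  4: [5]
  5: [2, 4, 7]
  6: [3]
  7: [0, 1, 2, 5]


Visit 0, enqueue [7]
Visit 7, enqueue [1, 2, 5]
Visit 1, enqueue [3]
Visit 2, enqueue []
Visit 5, enqueue [4]
Visit 3, enqueue [6]
Visit 4, enqueue []
Visit 6, enqueue []

BFS order: [0, 7, 1, 2, 5, 3, 4, 6]


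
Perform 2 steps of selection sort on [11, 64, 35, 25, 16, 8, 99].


Initial: [11, 64, 35, 25, 16, 8, 99]
Step 1: min=8 at 5
  Swap: [8, 64, 35, 25, 16, 11, 99]
Step 2: min=11 at 5
  Swap: [8, 11, 35, 25, 16, 64, 99]

After 2 steps: [8, 11, 35, 25, 16, 64, 99]


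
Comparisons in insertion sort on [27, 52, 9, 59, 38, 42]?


Algorithm: insertion sort
Input: [27, 52, 9, 59, 38, 42]
Sorted: [9, 27, 38, 42, 52, 59]

10


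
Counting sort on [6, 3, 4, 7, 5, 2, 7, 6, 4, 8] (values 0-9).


Input: [6, 3, 4, 7, 5, 2, 7, 6, 4, 8]
Counts: [0, 0, 1, 1, 2, 1, 2, 2, 1, 0]

Sorted: [2, 3, 4, 4, 5, 6, 6, 7, 7, 8]


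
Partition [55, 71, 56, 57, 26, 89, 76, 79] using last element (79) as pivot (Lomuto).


Pivot: 79
  55 <= 79: advance i (no swap)
  71 <= 79: advance i (no swap)
  56 <= 79: advance i (no swap)
  57 <= 79: advance i (no swap)
  26 <= 79: advance i (no swap)
  76 <= 79: swap -> [55, 71, 56, 57, 26, 76, 89, 79]
Place pivot at 6: [55, 71, 56, 57, 26, 76, 79, 89]

Partitioned: [55, 71, 56, 57, 26, 76, 79, 89]


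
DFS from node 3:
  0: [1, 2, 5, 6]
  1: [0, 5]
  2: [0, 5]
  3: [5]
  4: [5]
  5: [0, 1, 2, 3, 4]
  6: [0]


Visit 3, push [5]
Visit 5, push [4, 2, 1, 0]
Visit 0, push [6, 2, 1]
Visit 1, push []
Visit 2, push []
Visit 6, push []
Visit 4, push []

DFS order: [3, 5, 0, 1, 2, 6, 4]


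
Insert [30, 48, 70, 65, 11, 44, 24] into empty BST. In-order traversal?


Insert 30: root
Insert 48: R from 30
Insert 70: R from 30 -> R from 48
Insert 65: R from 30 -> R from 48 -> L from 70
Insert 11: L from 30
Insert 44: R from 30 -> L from 48
Insert 24: L from 30 -> R from 11

In-order: [11, 24, 30, 44, 48, 65, 70]


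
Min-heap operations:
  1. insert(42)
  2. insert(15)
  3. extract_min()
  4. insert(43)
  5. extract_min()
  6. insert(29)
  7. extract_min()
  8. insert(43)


insert(42) -> [42]
insert(15) -> [15, 42]
extract_min()->15, [42]
insert(43) -> [42, 43]
extract_min()->42, [43]
insert(29) -> [29, 43]
extract_min()->29, [43]
insert(43) -> [43, 43]

Final heap: [43, 43]


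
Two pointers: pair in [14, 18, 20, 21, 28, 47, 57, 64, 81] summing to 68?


lo=0(14)+hi=8(81)=95
lo=0(14)+hi=7(64)=78
lo=0(14)+hi=6(57)=71
lo=0(14)+hi=5(47)=61
lo=1(18)+hi=5(47)=65
lo=2(20)+hi=5(47)=67
lo=3(21)+hi=5(47)=68

Yes: 21+47=68


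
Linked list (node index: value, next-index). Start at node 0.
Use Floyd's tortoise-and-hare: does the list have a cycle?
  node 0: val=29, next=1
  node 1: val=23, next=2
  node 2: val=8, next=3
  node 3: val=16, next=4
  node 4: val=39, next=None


Floyd's tortoise (slow, +1) and hare (fast, +2):
  init: slow=0, fast=0
  step 1: slow=1, fast=2
  step 2: slow=2, fast=4
  step 3: fast -> None, no cycle

Cycle: no


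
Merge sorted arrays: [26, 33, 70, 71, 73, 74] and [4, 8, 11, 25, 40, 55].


Take 4 from B
Take 8 from B
Take 11 from B
Take 25 from B
Take 26 from A
Take 33 from A
Take 40 from B
Take 55 from B

Merged: [4, 8, 11, 25, 26, 33, 40, 55, 70, 71, 73, 74]


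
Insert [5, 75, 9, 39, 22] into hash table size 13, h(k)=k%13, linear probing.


Insert 5: h=5 -> slot 5
Insert 75: h=10 -> slot 10
Insert 9: h=9 -> slot 9
Insert 39: h=0 -> slot 0
Insert 22: h=9, 2 probes -> slot 11

Table: [39, None, None, None, None, 5, None, None, None, 9, 75, 22, None]


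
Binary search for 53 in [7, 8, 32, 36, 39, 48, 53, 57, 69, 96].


Step 1: lo=0, hi=9, mid=4, val=39
Step 2: lo=5, hi=9, mid=7, val=57
Step 3: lo=5, hi=6, mid=5, val=48
Step 4: lo=6, hi=6, mid=6, val=53

Found at index 6


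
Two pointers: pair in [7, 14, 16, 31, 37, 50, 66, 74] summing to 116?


lo=0(7)+hi=7(74)=81
lo=1(14)+hi=7(74)=88
lo=2(16)+hi=7(74)=90
lo=3(31)+hi=7(74)=105
lo=4(37)+hi=7(74)=111
lo=5(50)+hi=7(74)=124
lo=5(50)+hi=6(66)=116

Yes: 50+66=116


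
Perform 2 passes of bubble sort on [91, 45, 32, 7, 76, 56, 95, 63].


Initial: [91, 45, 32, 7, 76, 56, 95, 63]
Pass 1: [45, 32, 7, 76, 56, 91, 63, 95] (6 swaps)
Pass 2: [32, 7, 45, 56, 76, 63, 91, 95] (4 swaps)

After 2 passes: [32, 7, 45, 56, 76, 63, 91, 95]


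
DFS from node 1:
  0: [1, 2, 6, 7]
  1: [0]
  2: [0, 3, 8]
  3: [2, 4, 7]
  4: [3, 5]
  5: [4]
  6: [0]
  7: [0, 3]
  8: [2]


Visit 1, push [0]
Visit 0, push [7, 6, 2]
Visit 2, push [8, 3]
Visit 3, push [7, 4]
Visit 4, push [5]
Visit 5, push []
Visit 7, push []
Visit 8, push []
Visit 6, push []

DFS order: [1, 0, 2, 3, 4, 5, 7, 8, 6]


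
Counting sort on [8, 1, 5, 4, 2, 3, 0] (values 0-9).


Input: [8, 1, 5, 4, 2, 3, 0]
Counts: [1, 1, 1, 1, 1, 1, 0, 0, 1, 0]

Sorted: [0, 1, 2, 3, 4, 5, 8]


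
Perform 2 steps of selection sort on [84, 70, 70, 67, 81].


Initial: [84, 70, 70, 67, 81]
Step 1: min=67 at 3
  Swap: [67, 70, 70, 84, 81]
Step 2: min=70 at 1
  Swap: [67, 70, 70, 84, 81]

After 2 steps: [67, 70, 70, 84, 81]


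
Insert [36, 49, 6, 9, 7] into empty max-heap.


Insert 36: [36]
Insert 49: [49, 36]
Insert 6: [49, 36, 6]
Insert 9: [49, 36, 6, 9]
Insert 7: [49, 36, 6, 9, 7]

Final heap: [49, 36, 6, 9, 7]


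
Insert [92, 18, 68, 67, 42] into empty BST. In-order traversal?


Insert 92: root
Insert 18: L from 92
Insert 68: L from 92 -> R from 18
Insert 67: L from 92 -> R from 18 -> L from 68
Insert 42: L from 92 -> R from 18 -> L from 68 -> L from 67

In-order: [18, 42, 67, 68, 92]


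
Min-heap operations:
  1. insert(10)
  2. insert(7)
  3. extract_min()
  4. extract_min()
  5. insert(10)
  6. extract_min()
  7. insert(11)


insert(10) -> [10]
insert(7) -> [7, 10]
extract_min()->7, [10]
extract_min()->10, []
insert(10) -> [10]
extract_min()->10, []
insert(11) -> [11]

Final heap: [11]


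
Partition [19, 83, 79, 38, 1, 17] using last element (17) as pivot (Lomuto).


Pivot: 17
  1 <= 17: swap -> [1, 83, 79, 38, 19, 17]
Place pivot at 1: [1, 17, 79, 38, 19, 83]

Partitioned: [1, 17, 79, 38, 19, 83]


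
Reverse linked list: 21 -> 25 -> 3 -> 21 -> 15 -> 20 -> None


Step 1: curr=21, set curr.next=prev(None) | reversed so far: 21
Step 2: curr=25, set curr.next=prev(21) | reversed so far: 25 -> 21
Step 3: curr=3, set curr.next=prev(25) | reversed so far: 3 -> 25 -> 21
Step 4: curr=21, set curr.next=prev(3) | reversed so far: 21 -> 3 -> 25 -> 21
Step 5: curr=15, set curr.next=prev(21) | reversed so far: 15 -> 21 -> 3 -> 25 -> 21
Step 6: curr=20, set curr.next=prev(15) | reversed so far: 20 -> 15 -> 21 -> 3 -> 25 -> 21

20 -> 15 -> 21 -> 3 -> 25 -> 21 -> None


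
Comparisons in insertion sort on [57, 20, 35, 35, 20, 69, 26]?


Algorithm: insertion sort
Input: [57, 20, 35, 35, 20, 69, 26]
Sorted: [20, 20, 26, 35, 35, 57, 69]

15


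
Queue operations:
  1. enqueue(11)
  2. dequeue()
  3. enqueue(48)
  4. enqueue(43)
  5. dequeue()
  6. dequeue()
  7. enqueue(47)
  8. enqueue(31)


enqueue(11) -> [11]
dequeue()->11, []
enqueue(48) -> [48]
enqueue(43) -> [48, 43]
dequeue()->48, [43]
dequeue()->43, []
enqueue(47) -> [47]
enqueue(31) -> [47, 31]

Final queue: [47, 31]


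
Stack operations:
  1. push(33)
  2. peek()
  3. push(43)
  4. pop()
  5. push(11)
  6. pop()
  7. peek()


push(33) -> [33]
peek()->33
push(43) -> [33, 43]
pop()->43, [33]
push(11) -> [33, 11]
pop()->11, [33]
peek()->33

Final stack: [33]


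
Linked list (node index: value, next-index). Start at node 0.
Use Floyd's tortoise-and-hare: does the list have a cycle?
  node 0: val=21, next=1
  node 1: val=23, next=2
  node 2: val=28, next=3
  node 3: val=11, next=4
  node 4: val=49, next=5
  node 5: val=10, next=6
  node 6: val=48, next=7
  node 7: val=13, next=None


Floyd's tortoise (slow, +1) and hare (fast, +2):
  init: slow=0, fast=0
  step 1: slow=1, fast=2
  step 2: slow=2, fast=4
  step 3: slow=3, fast=6
  step 4: fast 6->7->None, no cycle

Cycle: no


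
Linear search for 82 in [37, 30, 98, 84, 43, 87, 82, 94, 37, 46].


i=0: 37!=82
i=1: 30!=82
i=2: 98!=82
i=3: 84!=82
i=4: 43!=82
i=5: 87!=82
i=6: 82==82 found!

Found at 6, 7 comps


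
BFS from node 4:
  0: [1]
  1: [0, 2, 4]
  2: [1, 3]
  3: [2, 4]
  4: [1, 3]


Visit 4, enqueue [1, 3]
Visit 1, enqueue [0, 2]
Visit 3, enqueue []
Visit 0, enqueue []
Visit 2, enqueue []

BFS order: [4, 1, 3, 0, 2]


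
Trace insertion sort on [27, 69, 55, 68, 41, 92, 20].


Initial: [27, 69, 55, 68, 41, 92, 20]
Insert 69: [27, 69, 55, 68, 41, 92, 20]
Insert 55: [27, 55, 69, 68, 41, 92, 20]
Insert 68: [27, 55, 68, 69, 41, 92, 20]
Insert 41: [27, 41, 55, 68, 69, 92, 20]
Insert 92: [27, 41, 55, 68, 69, 92, 20]
Insert 20: [20, 27, 41, 55, 68, 69, 92]

Sorted: [20, 27, 41, 55, 68, 69, 92]


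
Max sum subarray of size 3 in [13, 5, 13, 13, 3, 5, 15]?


[0:3]: 31
[1:4]: 31
[2:5]: 29
[3:6]: 21
[4:7]: 23

Max: 31 at [0:3]


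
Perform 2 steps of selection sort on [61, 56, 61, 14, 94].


Initial: [61, 56, 61, 14, 94]
Step 1: min=14 at 3
  Swap: [14, 56, 61, 61, 94]
Step 2: min=56 at 1
  Swap: [14, 56, 61, 61, 94]

After 2 steps: [14, 56, 61, 61, 94]


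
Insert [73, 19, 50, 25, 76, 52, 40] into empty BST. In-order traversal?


Insert 73: root
Insert 19: L from 73
Insert 50: L from 73 -> R from 19
Insert 25: L from 73 -> R from 19 -> L from 50
Insert 76: R from 73
Insert 52: L from 73 -> R from 19 -> R from 50
Insert 40: L from 73 -> R from 19 -> L from 50 -> R from 25

In-order: [19, 25, 40, 50, 52, 73, 76]


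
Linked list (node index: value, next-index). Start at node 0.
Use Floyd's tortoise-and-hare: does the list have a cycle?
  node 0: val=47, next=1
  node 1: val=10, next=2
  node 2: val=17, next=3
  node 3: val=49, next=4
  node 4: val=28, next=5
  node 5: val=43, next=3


Floyd's tortoise (slow, +1) and hare (fast, +2):
  init: slow=0, fast=0
  step 1: slow=1, fast=2
  step 2: slow=2, fast=4
  step 3: slow=3, fast=3
  slow == fast at node 3: cycle detected

Cycle: yes


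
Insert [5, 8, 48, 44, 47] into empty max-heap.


Insert 5: [5]
Insert 8: [8, 5]
Insert 48: [48, 5, 8]
Insert 44: [48, 44, 8, 5]
Insert 47: [48, 47, 8, 5, 44]

Final heap: [48, 47, 8, 5, 44]


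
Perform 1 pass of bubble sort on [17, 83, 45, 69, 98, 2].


Initial: [17, 83, 45, 69, 98, 2]
Pass 1: [17, 45, 69, 83, 2, 98] (3 swaps)

After 1 pass: [17, 45, 69, 83, 2, 98]


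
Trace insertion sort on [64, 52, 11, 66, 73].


Initial: [64, 52, 11, 66, 73]
Insert 52: [52, 64, 11, 66, 73]
Insert 11: [11, 52, 64, 66, 73]
Insert 66: [11, 52, 64, 66, 73]
Insert 73: [11, 52, 64, 66, 73]

Sorted: [11, 52, 64, 66, 73]


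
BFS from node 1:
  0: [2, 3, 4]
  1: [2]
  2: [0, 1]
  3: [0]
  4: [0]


Visit 1, enqueue [2]
Visit 2, enqueue [0]
Visit 0, enqueue [3, 4]
Visit 3, enqueue []
Visit 4, enqueue []

BFS order: [1, 2, 0, 3, 4]


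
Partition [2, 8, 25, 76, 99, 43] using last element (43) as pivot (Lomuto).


Pivot: 43
  2 <= 43: advance i (no swap)
  8 <= 43: advance i (no swap)
  25 <= 43: advance i (no swap)
Place pivot at 3: [2, 8, 25, 43, 99, 76]

Partitioned: [2, 8, 25, 43, 99, 76]


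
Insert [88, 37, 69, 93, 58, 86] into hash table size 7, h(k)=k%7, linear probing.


Insert 88: h=4 -> slot 4
Insert 37: h=2 -> slot 2
Insert 69: h=6 -> slot 6
Insert 93: h=2, 1 probes -> slot 3
Insert 58: h=2, 3 probes -> slot 5
Insert 86: h=2, 5 probes -> slot 0

Table: [86, None, 37, 93, 88, 58, 69]


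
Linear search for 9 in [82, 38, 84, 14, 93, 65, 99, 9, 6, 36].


i=0: 82!=9
i=1: 38!=9
i=2: 84!=9
i=3: 14!=9
i=4: 93!=9
i=5: 65!=9
i=6: 99!=9
i=7: 9==9 found!

Found at 7, 8 comps


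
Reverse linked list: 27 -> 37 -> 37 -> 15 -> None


Step 1: curr=27, set curr.next=prev(None) | reversed so far: 27
Step 2: curr=37, set curr.next=prev(27) | reversed so far: 37 -> 27
Step 3: curr=37, set curr.next=prev(37) | reversed so far: 37 -> 37 -> 27
Step 4: curr=15, set curr.next=prev(37) | reversed so far: 15 -> 37 -> 37 -> 27

15 -> 37 -> 37 -> 27 -> None


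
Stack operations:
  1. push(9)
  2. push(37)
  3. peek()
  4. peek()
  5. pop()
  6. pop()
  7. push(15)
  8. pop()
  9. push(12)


push(9) -> [9]
push(37) -> [9, 37]
peek()->37
peek()->37
pop()->37, [9]
pop()->9, []
push(15) -> [15]
pop()->15, []
push(12) -> [12]

Final stack: [12]


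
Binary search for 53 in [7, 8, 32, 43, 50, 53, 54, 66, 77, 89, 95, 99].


Step 1: lo=0, hi=11, mid=5, val=53

Found at index 5


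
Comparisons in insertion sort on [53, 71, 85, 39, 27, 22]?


Algorithm: insertion sort
Input: [53, 71, 85, 39, 27, 22]
Sorted: [22, 27, 39, 53, 71, 85]

14


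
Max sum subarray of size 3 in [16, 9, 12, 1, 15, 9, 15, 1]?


[0:3]: 37
[1:4]: 22
[2:5]: 28
[3:6]: 25
[4:7]: 39
[5:8]: 25

Max: 39 at [4:7]
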